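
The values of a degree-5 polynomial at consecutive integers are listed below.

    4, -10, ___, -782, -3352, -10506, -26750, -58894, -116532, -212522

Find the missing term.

Using the last 7 terms:
D1: -2570, -7154, -16244, -32144, -57638, -95990
D2: -4584, -9090, -15900, -25494, -38352
D3: -4506, -6810, -9594, -12858
D4: -2304, -2784, -3264
D5: -480, -480
Constant fifth difference = -480.
Extend backward: -2304 + 480 = -1824;  -4506 + 1824 = -2682;  -4584 + 2682 = -1902;  -2570 + 1902 = -668;  -782 + 668 = -114

-114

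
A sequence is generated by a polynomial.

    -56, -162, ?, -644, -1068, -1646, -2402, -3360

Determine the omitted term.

-350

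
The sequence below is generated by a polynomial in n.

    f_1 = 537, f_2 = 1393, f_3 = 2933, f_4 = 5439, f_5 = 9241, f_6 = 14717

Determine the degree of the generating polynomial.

856, 1540, 2506, 3802, 5476
684, 966, 1296, 1674
282, 330, 378
48, 48
The fourth differences are constant, so the polynomial has degree 4.

4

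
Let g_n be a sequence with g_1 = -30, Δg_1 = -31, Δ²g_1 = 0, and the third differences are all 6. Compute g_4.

Build the table forward from the leading diagonal:
D3: 6  6  6  6
D2: 0  6  12  18
D1: -31  -31  -25  -13
g: -30  -61  -92  -117

-117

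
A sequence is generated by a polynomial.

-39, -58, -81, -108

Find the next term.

First differences: -19, -23, -27
Second differences: -4, -4
The second differences are constant (-4).
-27 − 4 = -31;  -108 − 31 = -139

-139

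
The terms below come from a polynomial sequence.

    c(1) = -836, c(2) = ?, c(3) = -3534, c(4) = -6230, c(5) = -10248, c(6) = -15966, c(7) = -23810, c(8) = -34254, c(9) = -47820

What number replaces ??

-1830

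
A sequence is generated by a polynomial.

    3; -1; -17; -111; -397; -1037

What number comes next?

-2241

-4, -16, -94, -286, -640
-12, -78, -192, -354
-66, -114, -162
-48, -48
The fourth differences are constant (-48).
-162 − 48 = -210;  -354 − 210 = -564;  -640 − 564 = -1204;  -1037 − 1204 = -2241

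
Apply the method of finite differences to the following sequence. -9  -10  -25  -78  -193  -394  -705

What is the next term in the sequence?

-1150

First differences: -1, -15, -53, -115, -201, -311
Second differences: -14, -38, -62, -86, -110
Third differences: -24, -24, -24, -24
The third differences are constant (-24).
-110 − 24 = -134;  -311 − 134 = -445;  -705 − 445 = -1150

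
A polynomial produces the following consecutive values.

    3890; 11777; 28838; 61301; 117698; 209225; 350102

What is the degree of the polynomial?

5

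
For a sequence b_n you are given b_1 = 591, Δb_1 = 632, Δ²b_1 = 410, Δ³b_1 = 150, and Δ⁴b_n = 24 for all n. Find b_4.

Build the table forward from the leading diagonal:
Fourth differences: 24  24  24  24
Third differences: 150  174  198  222
Second differences: 410  560  734  932
First differences: 632  1042  1602  2336
b: 591  1223  2265  3867

3867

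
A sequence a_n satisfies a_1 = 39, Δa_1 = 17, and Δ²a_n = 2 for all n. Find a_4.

Build the table forward from the leading diagonal:
D2: 2, 2, 2, 2
D1: 17, 19, 21, 23
a: 39, 56, 75, 96

96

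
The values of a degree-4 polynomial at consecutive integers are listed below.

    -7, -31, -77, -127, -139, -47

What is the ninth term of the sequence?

Δ: -24, -46, -50, -12, 92
Δ²: -22, -4, 38, 104
Δ³: 18, 42, 66
Δ⁴: 24, 24
Constant fourth difference = 24, so extend:
66 + 24 = 90;  104 + 90 = 194;  92 + 194 = 286;  -47 + 286 = 239
90 + 24 = 114;  194 + 114 = 308;  286 + 308 = 594;  239 + 594 = 833
114 + 24 = 138;  308 + 138 = 446;  594 + 446 = 1040;  833 + 1040 = 1873

1873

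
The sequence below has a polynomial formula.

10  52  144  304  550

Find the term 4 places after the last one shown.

D1: 42 , 92 , 160 , 246
D2: 50 , 68 , 86
D3: 18 , 18
The third differences are constant (18).
86 + 18 = 104;  246 + 104 = 350;  550 + 350 = 900
104 + 18 = 122;  350 + 122 = 472;  900 + 472 = 1372
122 + 18 = 140;  472 + 140 = 612;  1372 + 612 = 1984
140 + 18 = 158;  612 + 158 = 770;  1984 + 770 = 2754

2754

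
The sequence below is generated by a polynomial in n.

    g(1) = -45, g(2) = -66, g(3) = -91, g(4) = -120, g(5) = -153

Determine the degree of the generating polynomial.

2

-21, -25, -29, -33
-4, -4, -4
The second differences are constant, so the polynomial has degree 2.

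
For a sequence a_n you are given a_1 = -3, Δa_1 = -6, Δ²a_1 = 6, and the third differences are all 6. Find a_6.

87

Build the table forward from the leading diagonal:
D3: 6, 6, 6, 6, 6, 6
D2: 6, 12, 18, 24, 30, 36
D1: -6, 0, 12, 30, 54, 84
a: -3, -9, -9, 3, 33, 87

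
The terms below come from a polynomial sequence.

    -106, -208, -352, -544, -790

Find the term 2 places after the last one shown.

D1: -102, -144, -192, -246
D2: -42, -48, -54
D3: -6, -6
The third differences are constant (-6).
-54 − 6 = -60;  -246 − 60 = -306;  -790 − 306 = -1096
-60 − 6 = -66;  -306 − 66 = -372;  -1096 − 372 = -1468

-1468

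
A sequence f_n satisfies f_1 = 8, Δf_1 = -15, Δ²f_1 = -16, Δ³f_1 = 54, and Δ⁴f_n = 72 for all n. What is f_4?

-31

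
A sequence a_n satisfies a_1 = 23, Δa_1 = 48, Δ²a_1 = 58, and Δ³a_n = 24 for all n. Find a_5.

659

Build the table forward from the leading diagonal:
Third differences: 24, 24, 24, 24, 24
Second differences: 58, 82, 106, 130, 154
First differences: 48, 106, 188, 294, 424
a: 23, 71, 177, 365, 659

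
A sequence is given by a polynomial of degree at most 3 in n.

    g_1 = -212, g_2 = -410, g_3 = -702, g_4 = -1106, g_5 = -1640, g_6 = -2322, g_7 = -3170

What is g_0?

Δ: -198, -292, -404, -534, -682, -848
Δ²: -94, -112, -130, -148, -166
Δ³: -18, -18, -18, -18
The third differences are constant at -18.
Work back: -94 + 18 = -76;  -198 + 76 = -122;  -212 + 122 = -90

-90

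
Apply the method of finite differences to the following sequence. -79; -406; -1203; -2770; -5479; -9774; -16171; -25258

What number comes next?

-37695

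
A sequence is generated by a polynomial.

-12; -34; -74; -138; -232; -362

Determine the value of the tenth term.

-1362

Δ: -22  -40  -64  -94  -130
Δ²: -18  -24  -30  -36
Δ³: -6  -6  -6
Third differences constant at -6.
-36 − 6 = -42;  -130 − 42 = -172;  -362 − 172 = -534
-42 − 6 = -48;  -172 − 48 = -220;  -534 − 220 = -754
-48 − 6 = -54;  -220 − 54 = -274;  -754 − 274 = -1028
-54 − 6 = -60;  -274 − 60 = -334;  -1028 − 334 = -1362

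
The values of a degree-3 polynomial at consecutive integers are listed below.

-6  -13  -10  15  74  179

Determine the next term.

342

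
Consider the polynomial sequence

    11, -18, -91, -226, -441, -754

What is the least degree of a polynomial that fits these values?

-29, -73, -135, -215, -313
-44, -62, -80, -98
-18, -18, -18
The third differences are constant, so the polynomial has degree 3.

3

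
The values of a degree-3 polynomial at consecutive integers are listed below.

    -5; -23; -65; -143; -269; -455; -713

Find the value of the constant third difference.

-12

First differences: -18, -42, -78, -126, -186, -258
Second differences: -24, -36, -48, -60, -72
Third differences: -12, -12, -12, -12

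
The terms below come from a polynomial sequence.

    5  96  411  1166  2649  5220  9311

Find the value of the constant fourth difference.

72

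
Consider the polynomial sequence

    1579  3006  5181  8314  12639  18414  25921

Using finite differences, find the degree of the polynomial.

4

First differences: 1427, 2175, 3133, 4325, 5775, 7507
Second differences: 748, 958, 1192, 1450, 1732
Third differences: 210, 234, 258, 282
Fourth differences: 24, 24, 24
The fourth differences are constant, so the polynomial has degree 4.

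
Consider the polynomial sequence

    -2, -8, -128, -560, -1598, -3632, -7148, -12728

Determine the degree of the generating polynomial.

-6, -120, -432, -1038, -2034, -3516, -5580
-114, -312, -606, -996, -1482, -2064
-198, -294, -390, -486, -582
-96, -96, -96, -96
The fourth differences are constant, so the polynomial has degree 4.

4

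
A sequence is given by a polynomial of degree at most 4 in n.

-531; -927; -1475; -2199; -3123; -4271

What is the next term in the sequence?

First differences: -396  -548  -724  -924  -1148
Second differences: -152  -176  -200  -224
Third differences: -24  -24  -24
Third differences constant at -24.
-224 − 24 = -248;  -1148 − 248 = -1396;  -4271 − 1396 = -5667

-5667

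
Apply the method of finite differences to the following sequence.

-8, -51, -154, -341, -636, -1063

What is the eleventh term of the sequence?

-6018

D1: -43 , -103 , -187 , -295 , -427
D2: -60 , -84 , -108 , -132
D3: -24 , -24 , -24
The third differences are constant (-24).
-132 − 24 = -156;  -427 − 156 = -583;  -1063 − 583 = -1646
-156 − 24 = -180;  -583 − 180 = -763;  -1646 − 763 = -2409
-180 − 24 = -204;  -763 − 204 = -967;  -2409 − 967 = -3376
-204 − 24 = -228;  -967 − 228 = -1195;  -3376 − 1195 = -4571
-228 − 24 = -252;  -1195 − 252 = -1447;  -4571 − 1447 = -6018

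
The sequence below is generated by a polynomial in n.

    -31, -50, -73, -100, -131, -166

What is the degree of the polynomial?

2

D1: -19, -23, -27, -31, -35
D2: -4, -4, -4, -4
The second differences are constant, so the polynomial has degree 2.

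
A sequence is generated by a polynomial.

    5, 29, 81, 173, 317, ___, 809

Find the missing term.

525

Using the first 5 terms:
24, 52, 92, 144
28, 40, 52
12, 12
Constant third difference = 12.
Extend forward: 52 + 12 = 64;  144 + 64 = 208;  317 + 208 = 525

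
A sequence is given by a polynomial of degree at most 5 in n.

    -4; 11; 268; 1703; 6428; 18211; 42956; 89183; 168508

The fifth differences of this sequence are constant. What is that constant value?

480

D1: 15, 257, 1435, 4725, 11783, 24745, 46227, 79325
D2: 242, 1178, 3290, 7058, 12962, 21482, 33098
D3: 936, 2112, 3768, 5904, 8520, 11616
D4: 1176, 1656, 2136, 2616, 3096
D5: 480, 480, 480, 480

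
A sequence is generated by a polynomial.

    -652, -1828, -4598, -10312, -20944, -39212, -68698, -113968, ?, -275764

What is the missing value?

-180692

Using the first 8 terms:
D1: -1176  -2770  -5714  -10632  -18268  -29486  -45270
D2: -1594  -2944  -4918  -7636  -11218  -15784
D3: -1350  -1974  -2718  -3582  -4566
D4: -624  -744  -864  -984
D5: -120  -120  -120
Constant fifth difference = -120.
Extend forward: -984 − 120 = -1104;  -4566 − 1104 = -5670;  -15784 − 5670 = -21454;  -45270 − 21454 = -66724;  -113968 − 66724 = -180692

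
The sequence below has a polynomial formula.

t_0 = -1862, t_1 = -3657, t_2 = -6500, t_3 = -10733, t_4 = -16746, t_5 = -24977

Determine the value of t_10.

-118092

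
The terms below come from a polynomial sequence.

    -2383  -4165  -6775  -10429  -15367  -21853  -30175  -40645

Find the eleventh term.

-88423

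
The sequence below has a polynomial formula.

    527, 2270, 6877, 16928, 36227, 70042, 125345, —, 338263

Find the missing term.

211052

Using the first 7 terms:
D1: 1743  4607  10051  19299  33815  55303
D2: 2864  5444  9248  14516  21488
D3: 2580  3804  5268  6972
D4: 1224  1464  1704
D5: 240  240
Constant fifth difference = 240.
Extend forward: 1704 + 240 = 1944;  6972 + 1944 = 8916;  21488 + 8916 = 30404;  55303 + 30404 = 85707;  125345 + 85707 = 211052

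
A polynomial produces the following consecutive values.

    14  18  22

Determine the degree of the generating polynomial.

First differences: 4, 4
The first differences are constant, so the polynomial has degree 1.

1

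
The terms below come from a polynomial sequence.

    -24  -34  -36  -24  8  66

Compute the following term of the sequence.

-10, -2, 12, 32, 58
8, 14, 20, 26
6, 6, 6
Third differences constant at 6.
26 + 6 = 32;  58 + 32 = 90;  66 + 90 = 156

156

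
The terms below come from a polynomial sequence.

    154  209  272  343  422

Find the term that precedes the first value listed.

Δ: 55  63  71  79
Δ²: 8  8  8
The second differences are constant at 8.
Work back: 55 − 8 = 47;  154 − 47 = 107

107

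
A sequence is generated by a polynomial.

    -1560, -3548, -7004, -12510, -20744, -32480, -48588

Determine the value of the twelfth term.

First differences: -1988 , -3456 , -5506 , -8234 , -11736 , -16108
Second differences: -1468 , -2050 , -2728 , -3502 , -4372
Third differences: -582 , -678 , -774 , -870
Fourth differences: -96 , -96 , -96
The fourth differences are constant (-96).
-870 − 96 = -966;  -4372 − 966 = -5338;  -16108 − 5338 = -21446;  -48588 − 21446 = -70034
-966 − 96 = -1062;  -5338 − 1062 = -6400;  -21446 − 6400 = -27846;  -70034 − 27846 = -97880
-1062 − 96 = -1158;  -6400 − 1158 = -7558;  -27846 − 7558 = -35404;  -97880 − 35404 = -133284
-1158 − 96 = -1254;  -7558 − 1254 = -8812;  -35404 − 8812 = -44216;  -133284 − 44216 = -177500
-1254 − 96 = -1350;  -8812 − 1350 = -10162;  -44216 − 10162 = -54378;  -177500 − 54378 = -231878

-231878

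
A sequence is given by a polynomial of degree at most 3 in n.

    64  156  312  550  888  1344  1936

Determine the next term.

2682

Δ: 92  156  238  338  456  592
Δ²: 64  82  100  118  136
Δ³: 18  18  18  18
Third differences constant at 18.
136 + 18 = 154;  592 + 154 = 746;  1936 + 746 = 2682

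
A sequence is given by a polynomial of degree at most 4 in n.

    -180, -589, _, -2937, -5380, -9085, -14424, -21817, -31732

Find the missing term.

-1432

Using the last 6 terms:
Δ: -2443, -3705, -5339, -7393, -9915
Δ²: -1262, -1634, -2054, -2522
Δ³: -372, -420, -468
Δ⁴: -48, -48
Constant fourth difference = -48.
Extend backward: -372 + 48 = -324;  -1262 + 324 = -938;  -2443 + 938 = -1505;  -2937 + 1505 = -1432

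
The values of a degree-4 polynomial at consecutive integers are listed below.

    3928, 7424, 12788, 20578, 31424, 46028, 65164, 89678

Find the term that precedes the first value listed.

First differences: 3496, 5364, 7790, 10846, 14604, 19136, 24514
Second differences: 1868, 2426, 3056, 3758, 4532, 5378
Third differences: 558, 630, 702, 774, 846
Fourth differences: 72, 72, 72, 72
The fourth differences are constant at 72.
Work back: 558 − 72 = 486;  1868 − 486 = 1382;  3496 − 1382 = 2114;  3928 − 2114 = 1814

1814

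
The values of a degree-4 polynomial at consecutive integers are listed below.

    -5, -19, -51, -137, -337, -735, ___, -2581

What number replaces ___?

Using the first 6 terms:
Δ: -14, -32, -86, -200, -398
Δ²: -18, -54, -114, -198
Δ³: -36, -60, -84
Δ⁴: -24, -24
Constant fourth difference = -24.
Extend forward: -84 − 24 = -108;  -198 − 108 = -306;  -398 − 306 = -704;  -735 − 704 = -1439

-1439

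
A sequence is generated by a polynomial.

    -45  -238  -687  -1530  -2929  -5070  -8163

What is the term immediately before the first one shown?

Δ: -193, -449, -843, -1399, -2141, -3093
Δ²: -256, -394, -556, -742, -952
Δ³: -138, -162, -186, -210
Δ⁴: -24, -24, -24
The fourth differences are constant at -24.
Work back: -138 + 24 = -114;  -256 + 114 = -142;  -193 + 142 = -51;  -45 + 51 = 6

6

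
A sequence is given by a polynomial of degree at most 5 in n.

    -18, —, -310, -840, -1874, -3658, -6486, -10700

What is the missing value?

-86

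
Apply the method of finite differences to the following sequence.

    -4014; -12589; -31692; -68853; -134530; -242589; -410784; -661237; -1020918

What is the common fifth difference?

-480

Δ: -8575, -19103, -37161, -65677, -108059, -168195, -250453, -359681
Δ²: -10528, -18058, -28516, -42382, -60136, -82258, -109228
Δ³: -7530, -10458, -13866, -17754, -22122, -26970
Δ⁴: -2928, -3408, -3888, -4368, -4848
Δ⁵: -480, -480, -480, -480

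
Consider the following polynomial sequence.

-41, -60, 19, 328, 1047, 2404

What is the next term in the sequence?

First differences: -19, 79, 309, 719, 1357
Second differences: 98, 230, 410, 638
Third differences: 132, 180, 228
Fourth differences: 48, 48
The fourth differences are constant (48).
228 + 48 = 276;  638 + 276 = 914;  1357 + 914 = 2271;  2404 + 2271 = 4675

4675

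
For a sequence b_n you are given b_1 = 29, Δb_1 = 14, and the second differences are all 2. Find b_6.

119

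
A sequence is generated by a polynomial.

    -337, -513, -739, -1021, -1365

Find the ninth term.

First differences: -176, -226, -282, -344
Second differences: -50, -56, -62
Third differences: -6, -6
Constant third difference = -6, so extend:
-62 − 6 = -68;  -344 − 68 = -412;  -1365 − 412 = -1777
-68 − 6 = -74;  -412 − 74 = -486;  -1777 − 486 = -2263
-74 − 6 = -80;  -486 − 80 = -566;  -2263 − 566 = -2829
-80 − 6 = -86;  -566 − 86 = -652;  -2829 − 652 = -3481

-3481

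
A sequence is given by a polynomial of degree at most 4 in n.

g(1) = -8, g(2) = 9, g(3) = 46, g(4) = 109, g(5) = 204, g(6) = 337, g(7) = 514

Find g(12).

First differences: 17, 37, 63, 95, 133, 177
Second differences: 20, 26, 32, 38, 44
Third differences: 6, 6, 6, 6
Third differences constant at 6.
44 + 6 = 50;  177 + 50 = 227;  514 + 227 = 741
50 + 6 = 56;  227 + 56 = 283;  741 + 283 = 1024
56 + 6 = 62;  283 + 62 = 345;  1024 + 345 = 1369
62 + 6 = 68;  345 + 68 = 413;  1369 + 413 = 1782
68 + 6 = 74;  413 + 74 = 487;  1782 + 487 = 2269

2269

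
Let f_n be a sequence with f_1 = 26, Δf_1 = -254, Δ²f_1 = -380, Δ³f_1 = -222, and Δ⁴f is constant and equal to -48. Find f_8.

Build the table forward from the leading diagonal:
Δ⁴: -48  -48  -48  -48  -48  -48  -48  -48
Δ³: -222  -270  -318  -366  -414  -462  -510  -558
Δ²: -380  -602  -872  -1190  -1556  -1970  -2432  -2942
Δ: -254  -634  -1236  -2108  -3298  -4854  -6824  -9256
f: 26  -228  -862  -2098  -4206  -7504  -12358  -19182

-19182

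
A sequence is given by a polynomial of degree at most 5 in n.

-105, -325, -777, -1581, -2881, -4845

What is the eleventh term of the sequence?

-32185

Δ: -220, -452, -804, -1300, -1964
Δ²: -232, -352, -496, -664
Δ³: -120, -144, -168
Δ⁴: -24, -24
Constant fourth difference = -24, so extend:
-168 − 24 = -192;  -664 − 192 = -856;  -1964 − 856 = -2820;  -4845 − 2820 = -7665
-192 − 24 = -216;  -856 − 216 = -1072;  -2820 − 1072 = -3892;  -7665 − 3892 = -11557
-216 − 24 = -240;  -1072 − 240 = -1312;  -3892 − 1312 = -5204;  -11557 − 5204 = -16761
-240 − 24 = -264;  -1312 − 264 = -1576;  -5204 − 1576 = -6780;  -16761 − 6780 = -23541
-264 − 24 = -288;  -1576 − 288 = -1864;  -6780 − 1864 = -8644;  -23541 − 8644 = -32185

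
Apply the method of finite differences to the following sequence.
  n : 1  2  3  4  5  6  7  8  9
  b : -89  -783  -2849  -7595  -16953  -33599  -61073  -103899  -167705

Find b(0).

37

-694, -2066, -4746, -9358, -16646, -27474, -42826, -63806
-1372, -2680, -4612, -7288, -10828, -15352, -20980
-1308, -1932, -2676, -3540, -4524, -5628
-624, -744, -864, -984, -1104
-120, -120, -120, -120
The fifth differences are constant at -120.
Work back: -624 + 120 = -504;  -1308 + 504 = -804;  -1372 + 804 = -568;  -694 + 568 = -126;  -89 + 126 = 37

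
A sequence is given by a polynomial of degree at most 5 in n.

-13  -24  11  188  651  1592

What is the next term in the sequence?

-11, 35, 177, 463, 941
46, 142, 286, 478
96, 144, 192
48, 48
Fourth differences constant at 48.
192 + 48 = 240;  478 + 240 = 718;  941 + 718 = 1659;  1592 + 1659 = 3251

3251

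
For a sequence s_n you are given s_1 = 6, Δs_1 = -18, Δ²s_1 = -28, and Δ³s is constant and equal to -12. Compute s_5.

Build the table forward from the leading diagonal:
Δ³: -12  -12  -12  -12  -12
Δ²: -28  -40  -52  -64  -76
Δ: -18  -46  -86  -138  -202
s: 6  -12  -58  -144  -282

-282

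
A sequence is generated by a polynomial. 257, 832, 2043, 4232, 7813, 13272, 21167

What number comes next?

First differences: 575, 1211, 2189, 3581, 5459, 7895
Second differences: 636, 978, 1392, 1878, 2436
Third differences: 342, 414, 486, 558
Fourth differences: 72, 72, 72
The fourth differences are constant (72).
558 + 72 = 630;  2436 + 630 = 3066;  7895 + 3066 = 10961;  21167 + 10961 = 32128

32128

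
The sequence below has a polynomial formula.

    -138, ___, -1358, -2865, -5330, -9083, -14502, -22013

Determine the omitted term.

Using the last 6 terms:
Δ: -1507, -2465, -3753, -5419, -7511
Δ²: -958, -1288, -1666, -2092
Δ³: -330, -378, -426
Δ⁴: -48, -48
Constant fourth difference = -48.
Extend backward: -330 + 48 = -282;  -958 + 282 = -676;  -1507 + 676 = -831;  -1358 + 831 = -527

-527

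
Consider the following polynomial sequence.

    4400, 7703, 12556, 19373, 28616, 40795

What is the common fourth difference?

48

Δ: 3303, 4853, 6817, 9243, 12179
Δ²: 1550, 1964, 2426, 2936
Δ³: 414, 462, 510
Δ⁴: 48, 48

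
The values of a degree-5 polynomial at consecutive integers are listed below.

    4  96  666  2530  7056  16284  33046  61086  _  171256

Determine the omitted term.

105180

Using the first 8 terms:
Δ: 92  570  1864  4526  9228  16762  28040
Δ²: 478  1294  2662  4702  7534  11278
Δ³: 816  1368  2040  2832  3744
Δ⁴: 552  672  792  912
Δ⁵: 120  120  120
Constant fifth difference = 120.
Extend forward: 912 + 120 = 1032;  3744 + 1032 = 4776;  11278 + 4776 = 16054;  28040 + 16054 = 44094;  61086 + 44094 = 105180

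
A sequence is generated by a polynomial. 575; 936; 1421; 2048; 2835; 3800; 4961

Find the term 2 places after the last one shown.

7943

D1: 361, 485, 627, 787, 965, 1161
D2: 124, 142, 160, 178, 196
D3: 18, 18, 18, 18
Constant third difference = 18, so extend:
196 + 18 = 214;  1161 + 214 = 1375;  4961 + 1375 = 6336
214 + 18 = 232;  1375 + 232 = 1607;  6336 + 1607 = 7943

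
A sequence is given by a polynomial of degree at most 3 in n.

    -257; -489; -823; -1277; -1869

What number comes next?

-2617

First differences: -232, -334, -454, -592
Second differences: -102, -120, -138
Third differences: -18, -18
Constant third difference = -18, so extend:
-138 − 18 = -156;  -592 − 156 = -748;  -1869 − 748 = -2617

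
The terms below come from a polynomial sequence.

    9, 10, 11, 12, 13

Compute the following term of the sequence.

Δ: 1, 1, 1, 1
The first differences are constant (1).
13 + 1 = 14

14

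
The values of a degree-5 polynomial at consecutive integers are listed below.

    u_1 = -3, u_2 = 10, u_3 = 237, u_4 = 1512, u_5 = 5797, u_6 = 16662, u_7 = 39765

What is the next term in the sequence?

13, 227, 1275, 4285, 10865, 23103
214, 1048, 3010, 6580, 12238
834, 1962, 3570, 5658
1128, 1608, 2088
480, 480
The fifth differences are constant (480).
2088 + 480 = 2568;  5658 + 2568 = 8226;  12238 + 8226 = 20464;  23103 + 20464 = 43567;  39765 + 43567 = 83332

83332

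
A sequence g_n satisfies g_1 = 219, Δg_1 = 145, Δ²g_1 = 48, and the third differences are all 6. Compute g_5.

Build the table forward from the leading diagonal:
D3: 6, 6, 6, 6, 6
D2: 48, 54, 60, 66, 72
D1: 145, 193, 247, 307, 373
g: 219, 364, 557, 804, 1111

1111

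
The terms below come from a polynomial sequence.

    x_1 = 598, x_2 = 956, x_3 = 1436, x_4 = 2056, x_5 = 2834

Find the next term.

3788

358, 480, 620, 778
122, 140, 158
18, 18
Constant third difference = 18, so extend:
158 + 18 = 176;  778 + 176 = 954;  2834 + 954 = 3788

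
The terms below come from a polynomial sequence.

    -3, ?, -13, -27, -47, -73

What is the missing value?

Using the last 4 terms:
Δ: -14  -20  -26
Δ²: -6  -6
Constant second difference = -6.
Extend backward: -14 + 6 = -8;  -13 + 8 = -5

-5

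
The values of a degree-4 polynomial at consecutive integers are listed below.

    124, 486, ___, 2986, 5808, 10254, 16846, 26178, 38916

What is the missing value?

Using the last 6 terms:
Δ: 2822  4446  6592  9332  12738
Δ²: 1624  2146  2740  3406
Δ³: 522  594  666
Δ⁴: 72  72
Constant fourth difference = 72.
Extend backward: 522 − 72 = 450;  1624 − 450 = 1174;  2822 − 1174 = 1648;  2986 − 1648 = 1338

1338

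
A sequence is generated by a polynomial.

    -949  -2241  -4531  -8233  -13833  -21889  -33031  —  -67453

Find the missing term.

-47961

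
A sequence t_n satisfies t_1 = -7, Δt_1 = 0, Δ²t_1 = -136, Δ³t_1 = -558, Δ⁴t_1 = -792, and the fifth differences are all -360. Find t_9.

-110663

Build the table forward from the leading diagonal:
Fifth differences: -360, -360, -360, -360, -360, -360, -360, -360, -360
Fourth differences: -792, -1152, -1512, -1872, -2232, -2592, -2952, -3312, -3672
Third differences: -558, -1350, -2502, -4014, -5886, -8118, -10710, -13662, -16974
Second differences: -136, -694, -2044, -4546, -8560, -14446, -22564, -33274, -46936
First differences: 0, -136, -830, -2874, -7420, -15980, -30426, -52990, -86264
t: -7, -7, -143, -973, -3847, -11267, -27247, -57673, -110663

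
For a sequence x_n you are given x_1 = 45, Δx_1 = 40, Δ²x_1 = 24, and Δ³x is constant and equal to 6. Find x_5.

373

Build the table forward from the leading diagonal:
Third differences: 6, 6, 6, 6, 6
Second differences: 24, 30, 36, 42, 48
First differences: 40, 64, 94, 130, 172
x: 45, 85, 149, 243, 373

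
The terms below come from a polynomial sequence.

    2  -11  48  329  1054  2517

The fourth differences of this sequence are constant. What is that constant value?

72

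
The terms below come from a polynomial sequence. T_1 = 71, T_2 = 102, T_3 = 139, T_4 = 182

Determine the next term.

D1: 31, 37, 43
D2: 6, 6
Second differences constant at 6.
43 + 6 = 49;  182 + 49 = 231

231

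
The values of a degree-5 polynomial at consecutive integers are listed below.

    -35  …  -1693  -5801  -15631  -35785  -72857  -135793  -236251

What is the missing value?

Using the last 7 terms:
-4108  -9830  -20154  -37072  -62936  -100458
-5722  -10324  -16918  -25864  -37522
-4602  -6594  -8946  -11658
-1992  -2352  -2712
-360  -360
Constant fifth difference = -360.
Extend backward: -1992 + 360 = -1632;  -4602 + 1632 = -2970;  -5722 + 2970 = -2752;  -4108 + 2752 = -1356;  -1693 + 1356 = -337

-337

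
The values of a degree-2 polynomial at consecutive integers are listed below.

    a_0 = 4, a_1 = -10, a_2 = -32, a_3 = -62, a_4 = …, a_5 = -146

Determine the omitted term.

Using the first 4 terms:
-14, -22, -30
-8, -8
Constant second difference = -8.
Extend forward: -30 − 8 = -38;  -62 − 38 = -100

-100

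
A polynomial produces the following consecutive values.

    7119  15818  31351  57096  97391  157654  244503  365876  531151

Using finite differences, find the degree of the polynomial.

D1: 8699, 15533, 25745, 40295, 60263, 86849, 121373, 165275
D2: 6834, 10212, 14550, 19968, 26586, 34524, 43902
D3: 3378, 4338, 5418, 6618, 7938, 9378
D4: 960, 1080, 1200, 1320, 1440
D5: 120, 120, 120, 120
The fifth differences are constant, so the polynomial has degree 5.

5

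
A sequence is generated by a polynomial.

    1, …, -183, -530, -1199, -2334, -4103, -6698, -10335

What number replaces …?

Using the last 7 terms:
First differences: -347  -669  -1135  -1769  -2595  -3637
Second differences: -322  -466  -634  -826  -1042
Third differences: -144  -168  -192  -216
Fourth differences: -24  -24  -24
Constant fourth difference = -24.
Extend backward: -144 + 24 = -120;  -322 + 120 = -202;  -347 + 202 = -145;  -183 + 145 = -38

-38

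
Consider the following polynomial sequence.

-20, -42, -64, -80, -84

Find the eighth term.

36

Δ: -22, -22, -16, -4
Δ²: 0, 6, 12
Δ³: 6, 6
Third differences constant at 6.
12 + 6 = 18;  -4 + 18 = 14;  -84 + 14 = -70
18 + 6 = 24;  14 + 24 = 38;  -70 + 38 = -32
24 + 6 = 30;  38 + 30 = 68;  -32 + 68 = 36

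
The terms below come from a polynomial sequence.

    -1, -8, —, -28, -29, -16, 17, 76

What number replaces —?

-19

Using the last 5 terms:
First differences: -1  13  33  59
Second differences: 14  20  26
Third differences: 6  6
Constant third difference = 6.
Extend backward: 14 − 6 = 8;  -1 − 8 = -9;  -28 + 9 = -19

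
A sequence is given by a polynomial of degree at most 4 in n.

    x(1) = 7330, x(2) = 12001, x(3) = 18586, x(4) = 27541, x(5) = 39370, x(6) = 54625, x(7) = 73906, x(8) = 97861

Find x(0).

Δ: 4671  6585  8955  11829  15255  19281  23955
Δ²: 1914  2370  2874  3426  4026  4674
Δ³: 456  504  552  600  648
Δ⁴: 48  48  48  48
The fourth differences are constant at 48.
Work back: 456 − 48 = 408;  1914 − 408 = 1506;  4671 − 1506 = 3165;  7330 − 3165 = 4165

4165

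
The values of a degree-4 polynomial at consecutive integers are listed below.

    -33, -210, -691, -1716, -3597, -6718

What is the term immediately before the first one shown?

8

Δ: -177  -481  -1025  -1881  -3121
Δ²: -304  -544  -856  -1240
Δ³: -240  -312  -384
Δ⁴: -72  -72
The fourth differences are constant at -72.
Work back: -240 + 72 = -168;  -304 + 168 = -136;  -177 + 136 = -41;  -33 + 41 = 8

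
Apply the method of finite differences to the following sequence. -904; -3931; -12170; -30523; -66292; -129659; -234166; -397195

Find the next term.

-3027, -8239, -18353, -35769, -63367, -104507, -163029
-5212, -10114, -17416, -27598, -41140, -58522
-4902, -7302, -10182, -13542, -17382
-2400, -2880, -3360, -3840
-480, -480, -480
Fifth differences constant at -480.
-3840 − 480 = -4320;  -17382 − 4320 = -21702;  -58522 − 21702 = -80224;  -163029 − 80224 = -243253;  -397195 − 243253 = -640448

-640448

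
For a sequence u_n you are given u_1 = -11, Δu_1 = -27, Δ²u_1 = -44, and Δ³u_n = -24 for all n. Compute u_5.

-479

Build the table forward from the leading diagonal:
D3: -24  -24  -24  -24  -24
D2: -44  -68  -92  -116  -140
D1: -27  -71  -139  -231  -347
u: -11  -38  -109  -248  -479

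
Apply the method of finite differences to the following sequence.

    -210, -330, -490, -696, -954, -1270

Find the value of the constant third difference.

Δ: -120, -160, -206, -258, -316
Δ²: -40, -46, -52, -58
Δ³: -6, -6, -6

-6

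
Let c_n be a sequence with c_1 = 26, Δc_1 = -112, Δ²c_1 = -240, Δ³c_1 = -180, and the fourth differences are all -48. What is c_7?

Build the table forward from the leading diagonal:
Fourth differences: -48  -48  -48  -48  -48  -48  -48
Third differences: -180  -228  -276  -324  -372  -420  -468
Second differences: -240  -420  -648  -924  -1248  -1620  -2040
First differences: -112  -352  -772  -1420  -2344  -3592  -5212
c: 26  -86  -438  -1210  -2630  -4974  -8566

-8566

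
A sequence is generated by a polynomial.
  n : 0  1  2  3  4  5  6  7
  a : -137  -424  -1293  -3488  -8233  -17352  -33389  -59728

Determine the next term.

First differences: -287, -869, -2195, -4745, -9119, -16037, -26339
Second differences: -582, -1326, -2550, -4374, -6918, -10302
Third differences: -744, -1224, -1824, -2544, -3384
Fourth differences: -480, -600, -720, -840
Fifth differences: -120, -120, -120
Constant fifth difference = -120, so extend:
-840 − 120 = -960;  -3384 − 960 = -4344;  -10302 − 4344 = -14646;  -26339 − 14646 = -40985;  -59728 − 40985 = -100713

-100713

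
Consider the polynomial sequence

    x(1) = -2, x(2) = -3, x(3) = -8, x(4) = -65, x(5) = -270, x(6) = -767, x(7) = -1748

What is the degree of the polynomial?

Δ: -1, -5, -57, -205, -497, -981
Δ²: -4, -52, -148, -292, -484
Δ³: -48, -96, -144, -192
Δ⁴: -48, -48, -48
The fourth differences are constant, so the polynomial has degree 4.

4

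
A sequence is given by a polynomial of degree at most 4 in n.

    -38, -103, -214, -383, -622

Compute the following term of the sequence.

-65, -111, -169, -239
-46, -58, -70
-12, -12
Constant third difference = -12, so extend:
-70 − 12 = -82;  -239 − 82 = -321;  -622 − 321 = -943

-943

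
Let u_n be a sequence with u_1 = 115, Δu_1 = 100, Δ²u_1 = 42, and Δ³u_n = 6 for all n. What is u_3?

Build the table forward from the leading diagonal:
Δ³: 6  6  6
Δ²: 42  48  54
Δ: 100  142  190
u: 115  215  357

357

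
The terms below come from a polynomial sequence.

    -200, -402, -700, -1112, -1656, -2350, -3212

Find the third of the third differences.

-18

Δ: -202, -298, -412, -544, -694, -862
Δ²: -96, -114, -132, -150, -168
Δ³: -18, -18, -18, -18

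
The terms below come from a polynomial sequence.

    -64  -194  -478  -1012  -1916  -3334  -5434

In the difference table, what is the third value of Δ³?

-144

Δ: -130, -284, -534, -904, -1418, -2100
Δ²: -154, -250, -370, -514, -682
Δ³: -96, -120, -144, -168
Δ⁴: -24, -24, -24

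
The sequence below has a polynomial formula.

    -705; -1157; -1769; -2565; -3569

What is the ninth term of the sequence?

D1: -452, -612, -796, -1004
D2: -160, -184, -208
D3: -24, -24
The third differences are constant (-24).
-208 − 24 = -232;  -1004 − 232 = -1236;  -3569 − 1236 = -4805
-232 − 24 = -256;  -1236 − 256 = -1492;  -4805 − 1492 = -6297
-256 − 24 = -280;  -1492 − 280 = -1772;  -6297 − 1772 = -8069
-280 − 24 = -304;  -1772 − 304 = -2076;  -8069 − 2076 = -10145

-10145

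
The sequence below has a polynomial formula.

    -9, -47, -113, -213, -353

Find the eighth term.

D1: -38, -66, -100, -140
D2: -28, -34, -40
D3: -6, -6
Constant third difference = -6, so extend:
-40 − 6 = -46;  -140 − 46 = -186;  -353 − 186 = -539
-46 − 6 = -52;  -186 − 52 = -238;  -539 − 238 = -777
-52 − 6 = -58;  -238 − 58 = -296;  -777 − 296 = -1073

-1073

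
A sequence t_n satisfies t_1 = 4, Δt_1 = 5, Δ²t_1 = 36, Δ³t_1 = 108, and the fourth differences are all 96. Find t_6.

Build the table forward from the leading diagonal:
Δ⁴: 96  96  96  96  96  96
Δ³: 108  204  300  396  492  588
Δ²: 36  144  348  648  1044  1536
Δ: 5  41  185  533  1181  2225
t: 4  9  50  235  768  1949

1949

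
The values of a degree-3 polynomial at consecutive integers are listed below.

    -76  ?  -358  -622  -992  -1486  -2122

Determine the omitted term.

-182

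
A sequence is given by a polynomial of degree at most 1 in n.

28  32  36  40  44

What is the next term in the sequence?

48

D1: 4, 4, 4, 4
The first differences are constant (4).
44 + 4 = 48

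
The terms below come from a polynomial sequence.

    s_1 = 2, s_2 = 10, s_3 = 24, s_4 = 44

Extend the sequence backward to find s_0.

0

First differences: 8  14  20
Second differences: 6  6
The second differences are constant at 6.
Work back: 8 − 6 = 2;  2 − 2 = 0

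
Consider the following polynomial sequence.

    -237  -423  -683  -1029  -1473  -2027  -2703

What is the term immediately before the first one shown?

-113

First differences: -186, -260, -346, -444, -554, -676
Second differences: -74, -86, -98, -110, -122
Third differences: -12, -12, -12, -12
The third differences are constant at -12.
Work back: -74 + 12 = -62;  -186 + 62 = -124;  -237 + 124 = -113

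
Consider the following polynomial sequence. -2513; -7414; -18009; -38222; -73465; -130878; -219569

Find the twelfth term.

First differences: -4901  -10595  -20213  -35243  -57413  -88691
Second differences: -5694  -9618  -15030  -22170  -31278
Third differences: -3924  -5412  -7140  -9108
Fourth differences: -1488  -1728  -1968
Fifth differences: -240  -240
The fifth differences are constant (-240).
-1968 − 240 = -2208;  -9108 − 2208 = -11316;  -31278 − 11316 = -42594;  -88691 − 42594 = -131285;  -219569 − 131285 = -350854
-2208 − 240 = -2448;  -11316 − 2448 = -13764;  -42594 − 13764 = -56358;  -131285 − 56358 = -187643;  -350854 − 187643 = -538497
-2448 − 240 = -2688;  -13764 − 2688 = -16452;  -56358 − 16452 = -72810;  -187643 − 72810 = -260453;  -538497 − 260453 = -798950
-2688 − 240 = -2928;  -16452 − 2928 = -19380;  -72810 − 19380 = -92190;  -260453 − 92190 = -352643;  -798950 − 352643 = -1151593
-2928 − 240 = -3168;  -19380 − 3168 = -22548;  -92190 − 22548 = -114738;  -352643 − 114738 = -467381;  -1151593 − 467381 = -1618974

-1618974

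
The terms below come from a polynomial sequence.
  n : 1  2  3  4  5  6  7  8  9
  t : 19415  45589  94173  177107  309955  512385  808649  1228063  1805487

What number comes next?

26174, 48584, 82934, 132848, 202430, 296264, 419414, 577424
22410, 34350, 49914, 69582, 93834, 123150, 158010
11940, 15564, 19668, 24252, 29316, 34860
3624, 4104, 4584, 5064, 5544
480, 480, 480, 480
The fifth differences are constant (480).
5544 + 480 = 6024;  34860 + 6024 = 40884;  158010 + 40884 = 198894;  577424 + 198894 = 776318;  1805487 + 776318 = 2581805

2581805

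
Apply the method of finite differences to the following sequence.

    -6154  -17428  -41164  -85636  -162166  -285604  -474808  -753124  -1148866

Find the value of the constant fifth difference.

Δ: -11274, -23736, -44472, -76530, -123438, -189204, -278316, -395742
Δ²: -12462, -20736, -32058, -46908, -65766, -89112, -117426
Δ³: -8274, -11322, -14850, -18858, -23346, -28314
Δ⁴: -3048, -3528, -4008, -4488, -4968
Δ⁵: -480, -480, -480, -480

-480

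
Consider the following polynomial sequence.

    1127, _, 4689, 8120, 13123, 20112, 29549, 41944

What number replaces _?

Using the last 6 terms:
D1: 3431, 5003, 6989, 9437, 12395
D2: 1572, 1986, 2448, 2958
D3: 414, 462, 510
D4: 48, 48
Constant fourth difference = 48.
Extend backward: 414 − 48 = 366;  1572 − 366 = 1206;  3431 − 1206 = 2225;  4689 − 2225 = 2464

2464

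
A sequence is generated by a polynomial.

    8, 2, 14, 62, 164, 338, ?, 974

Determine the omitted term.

602

Using the first 6 terms:
-6, 12, 48, 102, 174
18, 36, 54, 72
18, 18, 18
Constant third difference = 18.
Extend forward: 72 + 18 = 90;  174 + 90 = 264;  338 + 264 = 602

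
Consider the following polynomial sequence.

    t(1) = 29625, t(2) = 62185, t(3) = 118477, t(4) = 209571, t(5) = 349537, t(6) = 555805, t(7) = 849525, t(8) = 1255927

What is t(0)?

First differences: 32560, 56292, 91094, 139966, 206268, 293720, 406402
Second differences: 23732, 34802, 48872, 66302, 87452, 112682
Third differences: 11070, 14070, 17430, 21150, 25230
Fourth differences: 3000, 3360, 3720, 4080
Fifth differences: 360, 360, 360
The fifth differences are constant at 360.
Work back: 3000 − 360 = 2640;  11070 − 2640 = 8430;  23732 − 8430 = 15302;  32560 − 15302 = 17258;  29625 − 17258 = 12367

12367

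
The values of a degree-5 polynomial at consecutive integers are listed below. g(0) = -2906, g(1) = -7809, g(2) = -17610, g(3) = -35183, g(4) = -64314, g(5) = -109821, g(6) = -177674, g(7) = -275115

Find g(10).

-838986

-4903  -9801  -17573  -29131  -45507  -67853  -97441
-4898  -7772  -11558  -16376  -22346  -29588
-2874  -3786  -4818  -5970  -7242
-912  -1032  -1152  -1272
-120  -120  -120
Constant fifth difference = -120, so extend:
-1272 − 120 = -1392;  -7242 − 1392 = -8634;  -29588 − 8634 = -38222;  -97441 − 38222 = -135663;  -275115 − 135663 = -410778
-1392 − 120 = -1512;  -8634 − 1512 = -10146;  -38222 − 10146 = -48368;  -135663 − 48368 = -184031;  -410778 − 184031 = -594809
-1512 − 120 = -1632;  -10146 − 1632 = -11778;  -48368 − 11778 = -60146;  -184031 − 60146 = -244177;  -594809 − 244177 = -838986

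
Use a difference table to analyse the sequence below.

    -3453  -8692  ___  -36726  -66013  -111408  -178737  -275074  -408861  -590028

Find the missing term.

Using the last 7 terms:
Δ: -29287, -45395, -67329, -96337, -133787, -181167
Δ²: -16108, -21934, -29008, -37450, -47380
Δ³: -5826, -7074, -8442, -9930
Δ⁴: -1248, -1368, -1488
Δ⁵: -120, -120
Constant fifth difference = -120.
Extend backward: -1248 + 120 = -1128;  -5826 + 1128 = -4698;  -16108 + 4698 = -11410;  -29287 + 11410 = -17877;  -36726 + 17877 = -18849

-18849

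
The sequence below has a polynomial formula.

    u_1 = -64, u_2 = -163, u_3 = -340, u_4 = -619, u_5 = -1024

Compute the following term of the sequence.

-1579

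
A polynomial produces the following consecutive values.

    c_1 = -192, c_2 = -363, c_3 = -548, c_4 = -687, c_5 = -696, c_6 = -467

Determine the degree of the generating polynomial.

4

D1: -171, -185, -139, -9, 229
D2: -14, 46, 130, 238
D3: 60, 84, 108
D4: 24, 24
The fourth differences are constant, so the polynomial has degree 4.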